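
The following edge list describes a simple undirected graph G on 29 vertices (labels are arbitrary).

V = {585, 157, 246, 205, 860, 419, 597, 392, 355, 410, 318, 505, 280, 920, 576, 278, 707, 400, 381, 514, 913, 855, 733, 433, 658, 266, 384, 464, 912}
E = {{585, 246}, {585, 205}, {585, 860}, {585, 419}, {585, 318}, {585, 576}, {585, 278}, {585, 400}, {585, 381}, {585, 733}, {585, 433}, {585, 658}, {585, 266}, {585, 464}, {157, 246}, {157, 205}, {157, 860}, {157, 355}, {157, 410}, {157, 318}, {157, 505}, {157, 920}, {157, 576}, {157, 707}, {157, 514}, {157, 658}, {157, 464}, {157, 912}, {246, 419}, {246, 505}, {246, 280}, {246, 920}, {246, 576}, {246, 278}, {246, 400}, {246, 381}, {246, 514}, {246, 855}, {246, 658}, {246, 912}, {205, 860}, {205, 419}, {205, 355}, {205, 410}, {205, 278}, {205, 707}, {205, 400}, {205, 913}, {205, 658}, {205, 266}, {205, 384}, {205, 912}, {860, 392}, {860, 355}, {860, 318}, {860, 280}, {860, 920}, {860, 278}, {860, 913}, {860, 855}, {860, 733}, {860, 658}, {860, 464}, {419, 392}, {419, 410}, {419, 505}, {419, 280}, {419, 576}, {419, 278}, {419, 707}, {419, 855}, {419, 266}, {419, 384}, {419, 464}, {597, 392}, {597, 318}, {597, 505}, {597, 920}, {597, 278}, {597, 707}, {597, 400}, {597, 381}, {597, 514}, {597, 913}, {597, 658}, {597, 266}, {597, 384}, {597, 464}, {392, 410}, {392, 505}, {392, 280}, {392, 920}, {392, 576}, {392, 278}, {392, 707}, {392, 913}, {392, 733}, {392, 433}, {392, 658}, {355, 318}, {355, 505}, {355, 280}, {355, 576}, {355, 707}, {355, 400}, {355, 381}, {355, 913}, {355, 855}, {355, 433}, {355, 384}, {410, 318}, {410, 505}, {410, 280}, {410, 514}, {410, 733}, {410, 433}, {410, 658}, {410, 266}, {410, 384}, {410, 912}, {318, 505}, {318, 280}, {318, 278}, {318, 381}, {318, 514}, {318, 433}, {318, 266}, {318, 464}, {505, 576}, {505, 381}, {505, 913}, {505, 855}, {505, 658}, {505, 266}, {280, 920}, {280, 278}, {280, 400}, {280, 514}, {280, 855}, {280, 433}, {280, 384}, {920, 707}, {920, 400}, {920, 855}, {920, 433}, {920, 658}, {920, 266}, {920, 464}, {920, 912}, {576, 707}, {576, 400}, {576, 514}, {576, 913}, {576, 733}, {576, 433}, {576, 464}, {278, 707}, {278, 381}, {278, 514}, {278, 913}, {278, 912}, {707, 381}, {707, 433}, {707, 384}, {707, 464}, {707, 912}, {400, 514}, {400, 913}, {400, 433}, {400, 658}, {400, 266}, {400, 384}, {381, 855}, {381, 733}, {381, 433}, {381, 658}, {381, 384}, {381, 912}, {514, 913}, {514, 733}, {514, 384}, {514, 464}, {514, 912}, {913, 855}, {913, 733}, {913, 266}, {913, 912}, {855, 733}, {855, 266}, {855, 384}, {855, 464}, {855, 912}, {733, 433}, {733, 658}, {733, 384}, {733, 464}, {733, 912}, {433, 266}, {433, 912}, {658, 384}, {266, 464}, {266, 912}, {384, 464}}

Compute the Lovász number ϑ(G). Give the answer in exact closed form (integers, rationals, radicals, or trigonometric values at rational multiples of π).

N(585) = {246, 205, 860, 419, 318, 576, 278, 400, 381, 733, 433, 658, 266, 464}, |N(585)| = 14.
N(514) = {157, 246, 597, 410, 318, 280, 576, 278, 400, 913, 733, 384, 464, 912}, |N(514)| = 14.
N(576) = {585, 157, 246, 419, 392, 355, 505, 707, 400, 514, 913, 733, 433, 464}, |N(576)| = 14.
deg(920) = 14; N(920) = {157, 246, 860, 597, 392, 280, 707, 400, 855, 433, 658, 266, 464, 912}.
29-vertex 14-regular graph: Paley(29): SR with (k,λ,μ)=(14,6,7).
Distinct eigenvalues (to 4 d.p.): [14.0, 2.1926, -3.1926].
Lovász (edge-transitive): ϑ = −29·(-sqrt(29)/2 - 1/2)/((14)−(-sqrt(29)/2 - 1/2)) = sqrt(29).
Numerically 5.38516481.

sqrt(29)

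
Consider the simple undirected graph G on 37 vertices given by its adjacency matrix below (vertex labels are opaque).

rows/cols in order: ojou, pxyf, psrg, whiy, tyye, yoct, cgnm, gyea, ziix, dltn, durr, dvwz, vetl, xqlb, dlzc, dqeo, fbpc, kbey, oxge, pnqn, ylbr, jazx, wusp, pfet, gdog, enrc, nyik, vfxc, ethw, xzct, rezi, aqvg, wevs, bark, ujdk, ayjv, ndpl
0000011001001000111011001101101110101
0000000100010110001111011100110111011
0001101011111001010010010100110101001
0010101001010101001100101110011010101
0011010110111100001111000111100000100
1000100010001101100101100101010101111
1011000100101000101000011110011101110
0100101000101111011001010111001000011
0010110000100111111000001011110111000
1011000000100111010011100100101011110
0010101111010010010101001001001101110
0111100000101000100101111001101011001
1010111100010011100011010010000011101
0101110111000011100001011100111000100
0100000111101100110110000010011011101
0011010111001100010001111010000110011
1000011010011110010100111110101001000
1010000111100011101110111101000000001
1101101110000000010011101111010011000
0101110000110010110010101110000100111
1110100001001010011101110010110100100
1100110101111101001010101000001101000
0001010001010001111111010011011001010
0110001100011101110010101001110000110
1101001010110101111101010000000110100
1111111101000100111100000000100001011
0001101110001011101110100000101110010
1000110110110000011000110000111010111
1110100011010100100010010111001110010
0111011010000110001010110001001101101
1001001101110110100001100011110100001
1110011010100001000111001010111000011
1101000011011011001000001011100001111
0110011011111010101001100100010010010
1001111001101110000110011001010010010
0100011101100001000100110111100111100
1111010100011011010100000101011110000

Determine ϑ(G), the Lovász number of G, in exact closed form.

N(wevs) = {ojou, pxyf, whiy, ziix, dltn, dvwz, vetl, dlzc, dqeo, oxge, gdog, nyik, vfxc, ethw, bark, ujdk, ayjv, ndpl}, |N(wevs)| = 18.
N(wusp) = {whiy, yoct, dltn, dvwz, dqeo, fbpc, kbey, oxge, pnqn, ylbr, jazx, pfet, nyik, vfxc, xzct, rezi, bark, ayjv}, |N(wusp)| = 18.
N(enrc) = {ojou, pxyf, psrg, whiy, tyye, yoct, cgnm, gyea, dltn, xqlb, fbpc, kbey, oxge, pnqn, ethw, bark, ayjv, ndpl}, |N(enrc)| = 18.
N(ziix) = {psrg, tyye, yoct, durr, xqlb, dlzc, dqeo, fbpc, kbey, oxge, gdog, nyik, vfxc, ethw, xzct, aqvg, wevs, bark}, |N(ziix)| = 18.
deg(v) = 18 for all v (|V|=37); SR(37,18,8,9) — a Paley graph.
The 3 distinct eigenvalues: [18.0, 2.541, -3.541].
Lovász: ϑ = −37(-sqrt(37)/2 - 1/2)/(18+-(-sqrt(37)/2 - 1/2)) = sqrt(37).
ϑ(G) ≈ 6.0827625.

sqrt(37)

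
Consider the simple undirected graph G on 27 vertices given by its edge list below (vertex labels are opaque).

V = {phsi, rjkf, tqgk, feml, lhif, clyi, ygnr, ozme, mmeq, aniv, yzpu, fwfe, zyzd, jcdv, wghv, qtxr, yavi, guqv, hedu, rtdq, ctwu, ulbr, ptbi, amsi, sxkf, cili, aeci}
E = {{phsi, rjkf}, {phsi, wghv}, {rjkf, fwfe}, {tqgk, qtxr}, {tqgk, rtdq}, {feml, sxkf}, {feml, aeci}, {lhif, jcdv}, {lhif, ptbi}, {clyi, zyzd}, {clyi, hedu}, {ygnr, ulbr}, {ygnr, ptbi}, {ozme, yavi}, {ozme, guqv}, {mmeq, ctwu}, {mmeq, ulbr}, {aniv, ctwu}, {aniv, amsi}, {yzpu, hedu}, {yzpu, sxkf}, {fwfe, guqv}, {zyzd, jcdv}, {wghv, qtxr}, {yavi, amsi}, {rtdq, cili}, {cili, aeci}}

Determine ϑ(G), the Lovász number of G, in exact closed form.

Vertex ygnr has 2 neighbors: ulbr, ptbi.
Vertex wghv has 2 neighbors: phsi, qtxr.
Vertex ulbr has 2 neighbors: ygnr, mmeq.
deg(cili) = 2; N(cili) = {rtdq, aeci}.
27-vertex 2-regular graph: connected 2-regular on 27 ⇒ C_{27}.
Distinct eigenvalues (to 5 d.p.): [2.0, 1.94609, 1.78727, 1.53209, 1.19432, 0.79216, 0.3473, -0.11629, -0.57361, -1.0, -1.37248, -1.67098, -1.87939, -1.98648].
Lovász: ϑ = −27(-2*cos(pi/27))/(2+-(-1)*2*cos(pi/27)) = 27*cos(pi/27)/(cos(pi/27) + 1).
≈ 13.454204 (to 6 d.p.).
α=13, χ(Ḡ)=14; ϑ=27*cos(pi/27)/(cos(pi/27) + 1) lies between (both strict).

27*cos(pi/27)/(cos(pi/27) + 1)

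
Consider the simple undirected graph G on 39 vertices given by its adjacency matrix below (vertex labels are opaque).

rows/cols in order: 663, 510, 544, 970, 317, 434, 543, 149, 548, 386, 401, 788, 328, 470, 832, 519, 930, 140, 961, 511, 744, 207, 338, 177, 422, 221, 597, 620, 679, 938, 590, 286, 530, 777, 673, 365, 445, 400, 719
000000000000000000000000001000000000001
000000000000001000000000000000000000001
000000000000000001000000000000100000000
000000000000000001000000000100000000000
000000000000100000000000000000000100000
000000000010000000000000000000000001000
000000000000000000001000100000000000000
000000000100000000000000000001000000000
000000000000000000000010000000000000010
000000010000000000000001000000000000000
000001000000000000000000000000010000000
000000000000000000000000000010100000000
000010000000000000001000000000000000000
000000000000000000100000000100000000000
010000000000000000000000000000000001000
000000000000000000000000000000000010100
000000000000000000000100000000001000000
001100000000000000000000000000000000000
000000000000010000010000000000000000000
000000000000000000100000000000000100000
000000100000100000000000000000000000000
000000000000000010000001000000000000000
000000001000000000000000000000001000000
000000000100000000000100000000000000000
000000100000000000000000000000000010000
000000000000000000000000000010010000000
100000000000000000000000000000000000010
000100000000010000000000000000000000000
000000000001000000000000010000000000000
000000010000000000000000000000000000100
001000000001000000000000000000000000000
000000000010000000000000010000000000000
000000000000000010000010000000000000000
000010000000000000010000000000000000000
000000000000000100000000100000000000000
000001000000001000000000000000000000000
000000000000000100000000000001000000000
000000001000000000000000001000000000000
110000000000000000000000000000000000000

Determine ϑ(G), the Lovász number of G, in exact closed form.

39*cos(pi/39)/(cos(pi/39) + 1)

deg(365) = 2; N(365) = {434, 832}.
Vertex 719 has 2 neighbors: 663, 510.
Vertex 221 has 2 neighbors: 679, 286.
Vertex 400 has 2 neighbors: 548, 597.
Regular of degree 2 on 39 vertices: this is C_{39}, the 39-cycle.
The 20 distinct eigenvalues: [2.0, 1.9741, 1.89707, 1.77091, 1.59889, 1.38545, 1.13613, 0.85739, 0.55643, 0.24107, -0.08053, -0.40005, -0.70921, -1.0, -1.26489, -1.49702, -1.69038, -1.83996, -1.94188, -1.99351].
λ_max=2, λ_min=-2*cos(pi/39); ϑ = −39·λ_min/(λ_max−λ_min) = 39*cos(pi/39)/(cos(pi/39) + 1).
ϑ(G) ≈ 19.4683.
19 ≤ 39*cos(pi/39)/(cos(pi/39) + 1) ≤ 20: both strict.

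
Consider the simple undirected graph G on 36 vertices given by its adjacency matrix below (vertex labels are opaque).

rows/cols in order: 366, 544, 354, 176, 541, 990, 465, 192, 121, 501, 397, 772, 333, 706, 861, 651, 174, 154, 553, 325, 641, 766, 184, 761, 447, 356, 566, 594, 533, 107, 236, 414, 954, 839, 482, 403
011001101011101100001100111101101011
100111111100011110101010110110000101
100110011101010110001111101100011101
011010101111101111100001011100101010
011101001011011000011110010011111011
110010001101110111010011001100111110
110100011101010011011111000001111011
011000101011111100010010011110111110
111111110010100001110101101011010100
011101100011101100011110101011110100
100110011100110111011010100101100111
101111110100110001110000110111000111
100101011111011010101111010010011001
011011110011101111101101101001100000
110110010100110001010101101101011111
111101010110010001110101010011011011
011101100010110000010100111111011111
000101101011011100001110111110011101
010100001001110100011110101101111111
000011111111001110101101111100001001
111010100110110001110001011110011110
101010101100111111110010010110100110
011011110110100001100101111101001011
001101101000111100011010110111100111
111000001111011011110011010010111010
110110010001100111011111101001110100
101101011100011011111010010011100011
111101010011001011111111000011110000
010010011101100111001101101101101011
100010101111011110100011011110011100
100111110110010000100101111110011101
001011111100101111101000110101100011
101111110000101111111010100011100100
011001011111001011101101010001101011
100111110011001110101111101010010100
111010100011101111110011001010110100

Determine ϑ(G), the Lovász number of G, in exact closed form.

N(839) = {544, 354, 990, 192, 121, 501, 397, 772, 861, 174, 154, 553, 641, 766, 761, 356, 107, 236, 954, 482, 403}, |N(839)| = 21.
deg(325) = 21; N(325) = {541, 990, 465, 192, 121, 501, 397, 772, 861, 651, 174, 553, 641, 766, 761, 447, 356, 566, 594, 954, 403}.
deg(121) = 21; N(121) = {366, 544, 354, 176, 541, 990, 465, 192, 397, 333, 154, 553, 325, 766, 761, 447, 566, 533, 107, 414, 839}.
Vertex 861 has 21 neighbors: 366, 544, 176, 541, 192, 501, 333, 706, 154, 325, 766, 761, 447, 566, 594, 107, 414, 954, 839, 482, 403.
deg(v) = 21 for all v (|V|=36); this is K(9,2), the Kneser graph.
Distinct eigenvalues (to 6 d.p.): [21.0, 1.0, -6.0].
−36·(-6) / ((21)−(-6)) = 8 = ϑ(G).
ϑ(G) ≈ 8.00000000.

8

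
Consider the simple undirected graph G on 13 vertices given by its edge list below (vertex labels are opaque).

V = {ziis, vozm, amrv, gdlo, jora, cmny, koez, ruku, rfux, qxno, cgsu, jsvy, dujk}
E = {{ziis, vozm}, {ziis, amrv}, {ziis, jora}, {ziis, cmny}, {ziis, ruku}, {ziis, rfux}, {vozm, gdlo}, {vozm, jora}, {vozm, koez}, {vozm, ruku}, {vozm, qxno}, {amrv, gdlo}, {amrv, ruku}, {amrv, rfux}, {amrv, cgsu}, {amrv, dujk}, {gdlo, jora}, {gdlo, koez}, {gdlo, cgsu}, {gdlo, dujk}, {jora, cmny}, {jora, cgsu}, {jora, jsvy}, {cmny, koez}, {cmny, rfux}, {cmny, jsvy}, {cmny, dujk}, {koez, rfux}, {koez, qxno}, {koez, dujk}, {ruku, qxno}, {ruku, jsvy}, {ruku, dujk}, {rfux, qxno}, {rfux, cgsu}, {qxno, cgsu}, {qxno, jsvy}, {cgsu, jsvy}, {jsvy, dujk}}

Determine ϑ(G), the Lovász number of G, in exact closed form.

Vertex jora has 6 neighbors: ziis, vozm, gdlo, cmny, cgsu, jsvy.
deg(ziis) = 6; N(ziis) = {vozm, amrv, jora, cmny, ruku, rfux}.
N(amrv) = {ziis, gdlo, ruku, rfux, cgsu, dujk}, |N(amrv)| = 6.
Vertex dujk has 6 neighbors: amrv, gdlo, cmny, koez, ruku, jsvy.
Regular of degree 6 on 13 vertices: SR(13,6,2,3) — a Paley graph.
spec(A) ≈ [6.0, 1.302776, -2.302776] (distinct, 6 d.p.).
λ_max=6, λ_min=-sqrt(13)/2 - 1/2; ϑ = −13·λ_min/(λ_max−λ_min) = sqrt(13).
≈ 3.60555 (to 5 d.p.).

sqrt(13)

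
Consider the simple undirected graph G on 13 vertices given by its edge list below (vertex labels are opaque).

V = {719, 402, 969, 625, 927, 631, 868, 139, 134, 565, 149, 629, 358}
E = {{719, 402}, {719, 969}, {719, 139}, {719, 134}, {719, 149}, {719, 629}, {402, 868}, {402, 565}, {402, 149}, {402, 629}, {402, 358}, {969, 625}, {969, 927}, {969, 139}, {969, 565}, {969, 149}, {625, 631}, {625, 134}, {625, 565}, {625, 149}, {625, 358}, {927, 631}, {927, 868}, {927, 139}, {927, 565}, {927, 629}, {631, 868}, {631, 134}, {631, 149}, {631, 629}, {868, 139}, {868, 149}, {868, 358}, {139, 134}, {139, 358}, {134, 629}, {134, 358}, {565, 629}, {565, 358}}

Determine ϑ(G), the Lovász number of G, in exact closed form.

deg(625) = 6; N(625) = {969, 631, 134, 565, 149, 358}.
Vertex 631 has 6 neighbors: 625, 927, 868, 134, 149, 629.
deg(565) = 6; N(565) = {402, 969, 625, 927, 629, 358}.
deg(402) = 6; N(402) = {719, 868, 565, 149, 629, 358}.
deg(v) = 6 for all v (|V|=13); SR(13,6,2,3) — a Paley graph.
spec(A) ≈ [6.0, 1.302776, -2.302776] (distinct, 6 d.p.).
Lovász (edge-transitive): ϑ = −13·(-sqrt(13)/2 - 1/2)/((6)−(-sqrt(13)/2 - 1/2)) = sqrt(13).
Numerically 3.6056.

sqrt(13)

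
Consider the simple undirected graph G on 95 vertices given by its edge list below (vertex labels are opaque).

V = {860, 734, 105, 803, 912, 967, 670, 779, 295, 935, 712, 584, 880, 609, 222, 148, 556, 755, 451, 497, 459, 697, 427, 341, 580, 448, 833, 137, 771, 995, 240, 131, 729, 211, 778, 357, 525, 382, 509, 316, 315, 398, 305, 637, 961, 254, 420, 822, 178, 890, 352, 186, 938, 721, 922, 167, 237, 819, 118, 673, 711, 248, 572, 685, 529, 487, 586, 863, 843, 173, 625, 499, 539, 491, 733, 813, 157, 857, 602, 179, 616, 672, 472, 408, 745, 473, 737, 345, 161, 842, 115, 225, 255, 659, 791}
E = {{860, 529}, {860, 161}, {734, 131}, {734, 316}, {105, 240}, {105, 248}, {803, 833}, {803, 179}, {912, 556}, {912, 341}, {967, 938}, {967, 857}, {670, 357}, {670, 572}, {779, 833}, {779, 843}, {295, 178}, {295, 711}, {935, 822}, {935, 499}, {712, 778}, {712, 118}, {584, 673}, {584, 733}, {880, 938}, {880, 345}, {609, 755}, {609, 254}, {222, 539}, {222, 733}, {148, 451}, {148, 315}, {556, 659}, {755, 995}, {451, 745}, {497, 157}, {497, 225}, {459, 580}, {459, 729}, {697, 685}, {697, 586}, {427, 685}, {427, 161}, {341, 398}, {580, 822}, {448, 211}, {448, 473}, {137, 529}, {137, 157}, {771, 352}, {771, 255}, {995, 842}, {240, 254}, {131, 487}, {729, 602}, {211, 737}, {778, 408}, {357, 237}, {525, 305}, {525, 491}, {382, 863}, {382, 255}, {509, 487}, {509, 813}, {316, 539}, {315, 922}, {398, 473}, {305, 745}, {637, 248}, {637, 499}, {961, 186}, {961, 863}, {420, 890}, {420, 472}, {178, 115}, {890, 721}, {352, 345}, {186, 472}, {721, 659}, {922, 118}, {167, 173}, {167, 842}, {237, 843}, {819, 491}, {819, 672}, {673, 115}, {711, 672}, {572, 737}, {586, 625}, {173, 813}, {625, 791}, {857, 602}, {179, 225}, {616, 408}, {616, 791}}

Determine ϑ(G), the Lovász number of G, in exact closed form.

95*cos(pi/95)/(cos(pi/95) + 1)

N(305) = {525, 745}, |N(305)| = 2.
Vertex 556 has 2 neighbors: 912, 659.
Vertex 179 has 2 neighbors: 803, 225.
N(398) = {341, 473}, |N(398)| = 2.
Regular of degree 2 on 95 vertices: connected 2-regular on 95 ⇒ C_{95}.
Distinct eigenvalues (to 6 d.p.): [2.0, 1.995627, 1.982528, 1.96076, 1.930418, 1.891634, 1.84458, 1.789459, 1.726513, 1.656018, 1.578281, 1.493643, 1.402474, 1.305172, 1.202162, 1.093896, 0.980847, 0.863509, 0.742394, 0.618034, 0.490971, 0.361761, 0.230969, 0.099168, -0.033068, -0.165159, -0.296527, -0.426599, -0.554806, -0.680586, -0.803391, -0.922682, -1.037939, -1.148657, -1.254353, -1.354563, -1.44885, -1.536802, -1.618034, -1.692191, -1.758948, -1.818013, -1.869129, -1.912072, -1.946653, -1.972723, -1.990166, -1.998907].
Lovász: ϑ = −95(-2*cos(pi/95))/(2+-(-1)*2*cos(pi/95)) = 95*cos(pi/95)/(cos(pi/95) + 1).
= 47.487011… (decimal).
Sandwich: α(G)=47 ≤ ϑ(G)=95*cos(pi/95)/(cos(pi/95) + 1) ≤ χ(Ḡ)=48 (both strict).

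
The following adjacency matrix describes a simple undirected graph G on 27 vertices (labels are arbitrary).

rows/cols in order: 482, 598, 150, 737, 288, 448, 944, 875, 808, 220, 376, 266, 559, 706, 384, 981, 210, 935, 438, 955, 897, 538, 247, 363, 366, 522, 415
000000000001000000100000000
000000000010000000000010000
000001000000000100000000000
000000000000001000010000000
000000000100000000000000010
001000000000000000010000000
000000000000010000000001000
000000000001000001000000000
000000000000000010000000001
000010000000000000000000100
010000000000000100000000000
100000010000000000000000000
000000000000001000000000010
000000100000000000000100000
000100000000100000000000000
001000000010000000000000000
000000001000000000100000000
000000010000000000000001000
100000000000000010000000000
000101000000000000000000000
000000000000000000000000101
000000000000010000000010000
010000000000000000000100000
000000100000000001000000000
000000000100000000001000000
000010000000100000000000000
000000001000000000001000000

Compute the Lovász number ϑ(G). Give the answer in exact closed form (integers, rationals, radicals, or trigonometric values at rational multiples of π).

deg(522) = 2; N(522) = {288, 559}.
N(376) = {598, 981}, |N(376)| = 2.
N(210) = {808, 438}, |N(210)| = 2.
deg(737) = 2; N(737) = {384, 955}.
2-regular, N=27; connected 2-regular on 27 ⇒ C_{27}.
The 14 distinct eigenvalues: [2.0, 1.9461, 1.7873, 1.5321, 1.1943, 0.7922, 0.3473, -0.1163, -0.5736, -1.0, -1.3725, -1.671, -1.8794, -1.9865].
Lovász: ϑ = −27(-2*cos(pi/27))/(2+-(-1)*2*cos(pi/27)) = 27*cos(pi/27)/(cos(pi/27) + 1).
= 13.4542… (decimal).
Sandwich: α(G)=13 ≤ ϑ(G)=27*cos(pi/27)/(cos(pi/27) + 1) ≤ χ(Ḡ)=14 (both strict).

27*cos(pi/27)/(cos(pi/27) + 1)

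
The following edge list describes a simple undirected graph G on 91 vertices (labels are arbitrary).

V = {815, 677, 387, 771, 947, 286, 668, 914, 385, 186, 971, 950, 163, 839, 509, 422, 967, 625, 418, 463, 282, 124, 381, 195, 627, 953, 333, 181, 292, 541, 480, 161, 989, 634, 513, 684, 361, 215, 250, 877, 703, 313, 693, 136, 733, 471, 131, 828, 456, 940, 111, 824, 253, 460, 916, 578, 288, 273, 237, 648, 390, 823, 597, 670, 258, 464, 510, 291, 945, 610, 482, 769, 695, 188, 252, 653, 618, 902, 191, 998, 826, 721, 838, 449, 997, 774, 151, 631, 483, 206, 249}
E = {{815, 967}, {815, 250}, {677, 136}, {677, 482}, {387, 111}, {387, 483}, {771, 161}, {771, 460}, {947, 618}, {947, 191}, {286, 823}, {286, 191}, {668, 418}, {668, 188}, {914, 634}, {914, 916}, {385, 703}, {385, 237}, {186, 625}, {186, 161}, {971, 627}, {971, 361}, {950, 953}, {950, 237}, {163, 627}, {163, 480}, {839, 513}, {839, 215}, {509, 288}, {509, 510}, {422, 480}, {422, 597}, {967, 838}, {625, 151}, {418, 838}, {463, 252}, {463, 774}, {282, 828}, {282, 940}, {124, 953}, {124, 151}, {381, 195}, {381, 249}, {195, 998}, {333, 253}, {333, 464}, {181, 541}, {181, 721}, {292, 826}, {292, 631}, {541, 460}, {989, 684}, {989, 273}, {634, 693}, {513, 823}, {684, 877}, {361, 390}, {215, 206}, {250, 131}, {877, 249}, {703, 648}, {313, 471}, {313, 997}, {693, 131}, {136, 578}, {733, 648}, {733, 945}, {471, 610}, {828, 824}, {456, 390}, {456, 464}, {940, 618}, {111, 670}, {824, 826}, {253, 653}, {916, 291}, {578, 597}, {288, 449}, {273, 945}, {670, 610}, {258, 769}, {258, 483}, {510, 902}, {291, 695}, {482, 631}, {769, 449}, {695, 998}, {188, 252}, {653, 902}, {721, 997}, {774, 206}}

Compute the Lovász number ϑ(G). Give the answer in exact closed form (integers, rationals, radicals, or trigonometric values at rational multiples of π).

91*cos(pi/91)/(cos(pi/91) + 1)

Vertex 188 has 2 neighbors: 668, 252.
N(273) = {989, 945}, |N(273)| = 2.
Vertex 237 has 2 neighbors: 385, 950.
deg(252) = 2; N(252) = {463, 188}.
G on 91 vertices is 2-regular; this is C_{91}, the 91-cycle.
spec(A) ≈ [2.0, 1.995235, 1.980961, 1.957247, 1.924206, 1.881995, 1.830816, 1.770912, 1.702569, 1.626112, 1.541906, 1.450353, 1.351887, 1.24698, 1.136129, 1.019865, 0.898741, 0.773333, 0.644241, 0.512078, 0.377475, 0.241073, 0.103523, -0.034521, -0.172401, -0.309459, -0.445042, -0.578504, -0.70921, -0.836536, -0.959875, -1.07864, -1.192265, -1.300208, -1.401955, -1.497021, -1.584954, -1.665333, -1.737776, -1.801938, -1.857512, -1.904235, -1.941884, -1.970278, -1.989283, -1.998808] (distinct, 6 d.p.).
With N=91: ϑ(G) = 91·(-(-1)*2*cos(pi/91))/(2−(-2*cos(pi/91))) = 91*cos(pi/91)/(cos(pi/91) + 1).
ϑ(G) ≈ 45.4864.
45 ≤ 91*cos(pi/91)/(cos(pi/91) + 1) ≤ 46: both strict.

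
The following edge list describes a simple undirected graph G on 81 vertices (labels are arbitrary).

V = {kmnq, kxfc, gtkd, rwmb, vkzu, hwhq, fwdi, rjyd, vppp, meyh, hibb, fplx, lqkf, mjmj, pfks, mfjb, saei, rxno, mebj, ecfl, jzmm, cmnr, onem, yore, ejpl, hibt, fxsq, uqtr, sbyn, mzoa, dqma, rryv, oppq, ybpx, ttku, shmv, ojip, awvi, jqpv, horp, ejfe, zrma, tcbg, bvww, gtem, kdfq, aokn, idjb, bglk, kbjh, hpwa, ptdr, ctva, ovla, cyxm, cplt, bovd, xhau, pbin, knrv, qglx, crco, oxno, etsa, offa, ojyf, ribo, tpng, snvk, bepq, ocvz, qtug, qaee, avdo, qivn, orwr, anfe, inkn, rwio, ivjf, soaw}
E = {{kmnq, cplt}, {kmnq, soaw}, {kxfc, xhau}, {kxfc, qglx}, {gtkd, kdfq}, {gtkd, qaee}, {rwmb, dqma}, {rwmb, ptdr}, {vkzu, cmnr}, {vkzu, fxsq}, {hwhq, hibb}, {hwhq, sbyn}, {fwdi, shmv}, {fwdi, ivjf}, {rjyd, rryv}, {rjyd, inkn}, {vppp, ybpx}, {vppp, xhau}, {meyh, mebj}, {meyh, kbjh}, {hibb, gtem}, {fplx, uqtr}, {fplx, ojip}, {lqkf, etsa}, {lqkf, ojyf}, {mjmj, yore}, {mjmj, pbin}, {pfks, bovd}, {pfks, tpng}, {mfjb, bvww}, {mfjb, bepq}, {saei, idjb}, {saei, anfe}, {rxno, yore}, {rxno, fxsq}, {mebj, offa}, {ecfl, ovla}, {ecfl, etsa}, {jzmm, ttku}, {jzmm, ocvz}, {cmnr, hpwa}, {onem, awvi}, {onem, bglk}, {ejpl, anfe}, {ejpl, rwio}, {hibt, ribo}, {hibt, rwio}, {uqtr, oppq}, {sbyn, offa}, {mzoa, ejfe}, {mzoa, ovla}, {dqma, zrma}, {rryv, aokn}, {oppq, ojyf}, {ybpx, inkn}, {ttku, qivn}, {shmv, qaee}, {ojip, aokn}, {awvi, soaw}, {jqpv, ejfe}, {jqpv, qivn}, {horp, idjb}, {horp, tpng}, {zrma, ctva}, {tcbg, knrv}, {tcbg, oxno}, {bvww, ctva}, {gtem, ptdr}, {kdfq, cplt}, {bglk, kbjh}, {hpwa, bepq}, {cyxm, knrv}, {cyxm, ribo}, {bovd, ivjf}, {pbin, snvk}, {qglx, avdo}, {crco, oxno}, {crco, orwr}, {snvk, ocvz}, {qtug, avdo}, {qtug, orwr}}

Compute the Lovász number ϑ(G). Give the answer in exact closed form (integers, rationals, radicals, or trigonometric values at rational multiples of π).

81*cos(pi/81)/(cos(pi/81) + 1)

N(saei) = {idjb, anfe}, |N(saei)| = 2.
Vertex lqkf has 2 neighbors: etsa, ojyf.
deg(ocvz) = 2; N(ocvz) = {jzmm, snvk}.
deg(dqma) = 2; N(dqma) = {rwmb, zrma}.
2-regular, N=81; connected 2-regular on 81 ⇒ C_{81}.
A has 41 distinct eigenvalues ≈ [2.0, 1.994, 1.976, 1.946, 1.904, 1.851, 1.787, 1.712, 1.627, 1.532, 1.428, 1.315, 1.194, 1.066, 0.932, 0.792, 0.647, 0.499, 0.347, 0.194, 0.039, -0.116, -0.271, -0.423, -0.574, -0.72, -0.863, -1.0, -1.131, -1.256, -1.372, -1.481, -1.581, -1.671, -1.751, -1.821, -1.879, -1.927, -1.963, -1.986, -1.998].
With N=81: ϑ(G) = 81·(-(-1)*2*cos(pi/81))/(2−(-2*cos(pi/81))) = 81*cos(pi/81)/(cos(pi/81) + 1).
= 40.484765310… (decimal).
Check 40 ≤ 81*cos(pi/81)/(cos(pi/81) + 1) ≤ 41: both strict.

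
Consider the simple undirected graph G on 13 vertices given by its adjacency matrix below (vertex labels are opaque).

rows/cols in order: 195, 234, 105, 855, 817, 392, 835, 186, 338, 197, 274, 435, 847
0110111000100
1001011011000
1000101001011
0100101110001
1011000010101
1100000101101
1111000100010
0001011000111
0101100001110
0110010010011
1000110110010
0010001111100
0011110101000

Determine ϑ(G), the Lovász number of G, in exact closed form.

sqrt(13)

deg(197) = 6; N(197) = {234, 105, 392, 338, 435, 847}.
Vertex 274 has 6 neighbors: 195, 817, 392, 186, 338, 435.
N(105) = {195, 817, 835, 197, 435, 847}, |N(105)| = 6.
N(234) = {195, 855, 392, 835, 338, 197}, |N(234)| = 6.
6-regular, N=13; SR(13,6,2,3) — a Paley graph.
spec(A) ≈ [6.0, 1.302776, -2.302776] (distinct, 6 d.p.).
λ_max=6, λ_min=-sqrt(13)/2 - 1/2; ϑ = −13·λ_min/(λ_max−λ_min) = sqrt(13).
Numerically 3.60555.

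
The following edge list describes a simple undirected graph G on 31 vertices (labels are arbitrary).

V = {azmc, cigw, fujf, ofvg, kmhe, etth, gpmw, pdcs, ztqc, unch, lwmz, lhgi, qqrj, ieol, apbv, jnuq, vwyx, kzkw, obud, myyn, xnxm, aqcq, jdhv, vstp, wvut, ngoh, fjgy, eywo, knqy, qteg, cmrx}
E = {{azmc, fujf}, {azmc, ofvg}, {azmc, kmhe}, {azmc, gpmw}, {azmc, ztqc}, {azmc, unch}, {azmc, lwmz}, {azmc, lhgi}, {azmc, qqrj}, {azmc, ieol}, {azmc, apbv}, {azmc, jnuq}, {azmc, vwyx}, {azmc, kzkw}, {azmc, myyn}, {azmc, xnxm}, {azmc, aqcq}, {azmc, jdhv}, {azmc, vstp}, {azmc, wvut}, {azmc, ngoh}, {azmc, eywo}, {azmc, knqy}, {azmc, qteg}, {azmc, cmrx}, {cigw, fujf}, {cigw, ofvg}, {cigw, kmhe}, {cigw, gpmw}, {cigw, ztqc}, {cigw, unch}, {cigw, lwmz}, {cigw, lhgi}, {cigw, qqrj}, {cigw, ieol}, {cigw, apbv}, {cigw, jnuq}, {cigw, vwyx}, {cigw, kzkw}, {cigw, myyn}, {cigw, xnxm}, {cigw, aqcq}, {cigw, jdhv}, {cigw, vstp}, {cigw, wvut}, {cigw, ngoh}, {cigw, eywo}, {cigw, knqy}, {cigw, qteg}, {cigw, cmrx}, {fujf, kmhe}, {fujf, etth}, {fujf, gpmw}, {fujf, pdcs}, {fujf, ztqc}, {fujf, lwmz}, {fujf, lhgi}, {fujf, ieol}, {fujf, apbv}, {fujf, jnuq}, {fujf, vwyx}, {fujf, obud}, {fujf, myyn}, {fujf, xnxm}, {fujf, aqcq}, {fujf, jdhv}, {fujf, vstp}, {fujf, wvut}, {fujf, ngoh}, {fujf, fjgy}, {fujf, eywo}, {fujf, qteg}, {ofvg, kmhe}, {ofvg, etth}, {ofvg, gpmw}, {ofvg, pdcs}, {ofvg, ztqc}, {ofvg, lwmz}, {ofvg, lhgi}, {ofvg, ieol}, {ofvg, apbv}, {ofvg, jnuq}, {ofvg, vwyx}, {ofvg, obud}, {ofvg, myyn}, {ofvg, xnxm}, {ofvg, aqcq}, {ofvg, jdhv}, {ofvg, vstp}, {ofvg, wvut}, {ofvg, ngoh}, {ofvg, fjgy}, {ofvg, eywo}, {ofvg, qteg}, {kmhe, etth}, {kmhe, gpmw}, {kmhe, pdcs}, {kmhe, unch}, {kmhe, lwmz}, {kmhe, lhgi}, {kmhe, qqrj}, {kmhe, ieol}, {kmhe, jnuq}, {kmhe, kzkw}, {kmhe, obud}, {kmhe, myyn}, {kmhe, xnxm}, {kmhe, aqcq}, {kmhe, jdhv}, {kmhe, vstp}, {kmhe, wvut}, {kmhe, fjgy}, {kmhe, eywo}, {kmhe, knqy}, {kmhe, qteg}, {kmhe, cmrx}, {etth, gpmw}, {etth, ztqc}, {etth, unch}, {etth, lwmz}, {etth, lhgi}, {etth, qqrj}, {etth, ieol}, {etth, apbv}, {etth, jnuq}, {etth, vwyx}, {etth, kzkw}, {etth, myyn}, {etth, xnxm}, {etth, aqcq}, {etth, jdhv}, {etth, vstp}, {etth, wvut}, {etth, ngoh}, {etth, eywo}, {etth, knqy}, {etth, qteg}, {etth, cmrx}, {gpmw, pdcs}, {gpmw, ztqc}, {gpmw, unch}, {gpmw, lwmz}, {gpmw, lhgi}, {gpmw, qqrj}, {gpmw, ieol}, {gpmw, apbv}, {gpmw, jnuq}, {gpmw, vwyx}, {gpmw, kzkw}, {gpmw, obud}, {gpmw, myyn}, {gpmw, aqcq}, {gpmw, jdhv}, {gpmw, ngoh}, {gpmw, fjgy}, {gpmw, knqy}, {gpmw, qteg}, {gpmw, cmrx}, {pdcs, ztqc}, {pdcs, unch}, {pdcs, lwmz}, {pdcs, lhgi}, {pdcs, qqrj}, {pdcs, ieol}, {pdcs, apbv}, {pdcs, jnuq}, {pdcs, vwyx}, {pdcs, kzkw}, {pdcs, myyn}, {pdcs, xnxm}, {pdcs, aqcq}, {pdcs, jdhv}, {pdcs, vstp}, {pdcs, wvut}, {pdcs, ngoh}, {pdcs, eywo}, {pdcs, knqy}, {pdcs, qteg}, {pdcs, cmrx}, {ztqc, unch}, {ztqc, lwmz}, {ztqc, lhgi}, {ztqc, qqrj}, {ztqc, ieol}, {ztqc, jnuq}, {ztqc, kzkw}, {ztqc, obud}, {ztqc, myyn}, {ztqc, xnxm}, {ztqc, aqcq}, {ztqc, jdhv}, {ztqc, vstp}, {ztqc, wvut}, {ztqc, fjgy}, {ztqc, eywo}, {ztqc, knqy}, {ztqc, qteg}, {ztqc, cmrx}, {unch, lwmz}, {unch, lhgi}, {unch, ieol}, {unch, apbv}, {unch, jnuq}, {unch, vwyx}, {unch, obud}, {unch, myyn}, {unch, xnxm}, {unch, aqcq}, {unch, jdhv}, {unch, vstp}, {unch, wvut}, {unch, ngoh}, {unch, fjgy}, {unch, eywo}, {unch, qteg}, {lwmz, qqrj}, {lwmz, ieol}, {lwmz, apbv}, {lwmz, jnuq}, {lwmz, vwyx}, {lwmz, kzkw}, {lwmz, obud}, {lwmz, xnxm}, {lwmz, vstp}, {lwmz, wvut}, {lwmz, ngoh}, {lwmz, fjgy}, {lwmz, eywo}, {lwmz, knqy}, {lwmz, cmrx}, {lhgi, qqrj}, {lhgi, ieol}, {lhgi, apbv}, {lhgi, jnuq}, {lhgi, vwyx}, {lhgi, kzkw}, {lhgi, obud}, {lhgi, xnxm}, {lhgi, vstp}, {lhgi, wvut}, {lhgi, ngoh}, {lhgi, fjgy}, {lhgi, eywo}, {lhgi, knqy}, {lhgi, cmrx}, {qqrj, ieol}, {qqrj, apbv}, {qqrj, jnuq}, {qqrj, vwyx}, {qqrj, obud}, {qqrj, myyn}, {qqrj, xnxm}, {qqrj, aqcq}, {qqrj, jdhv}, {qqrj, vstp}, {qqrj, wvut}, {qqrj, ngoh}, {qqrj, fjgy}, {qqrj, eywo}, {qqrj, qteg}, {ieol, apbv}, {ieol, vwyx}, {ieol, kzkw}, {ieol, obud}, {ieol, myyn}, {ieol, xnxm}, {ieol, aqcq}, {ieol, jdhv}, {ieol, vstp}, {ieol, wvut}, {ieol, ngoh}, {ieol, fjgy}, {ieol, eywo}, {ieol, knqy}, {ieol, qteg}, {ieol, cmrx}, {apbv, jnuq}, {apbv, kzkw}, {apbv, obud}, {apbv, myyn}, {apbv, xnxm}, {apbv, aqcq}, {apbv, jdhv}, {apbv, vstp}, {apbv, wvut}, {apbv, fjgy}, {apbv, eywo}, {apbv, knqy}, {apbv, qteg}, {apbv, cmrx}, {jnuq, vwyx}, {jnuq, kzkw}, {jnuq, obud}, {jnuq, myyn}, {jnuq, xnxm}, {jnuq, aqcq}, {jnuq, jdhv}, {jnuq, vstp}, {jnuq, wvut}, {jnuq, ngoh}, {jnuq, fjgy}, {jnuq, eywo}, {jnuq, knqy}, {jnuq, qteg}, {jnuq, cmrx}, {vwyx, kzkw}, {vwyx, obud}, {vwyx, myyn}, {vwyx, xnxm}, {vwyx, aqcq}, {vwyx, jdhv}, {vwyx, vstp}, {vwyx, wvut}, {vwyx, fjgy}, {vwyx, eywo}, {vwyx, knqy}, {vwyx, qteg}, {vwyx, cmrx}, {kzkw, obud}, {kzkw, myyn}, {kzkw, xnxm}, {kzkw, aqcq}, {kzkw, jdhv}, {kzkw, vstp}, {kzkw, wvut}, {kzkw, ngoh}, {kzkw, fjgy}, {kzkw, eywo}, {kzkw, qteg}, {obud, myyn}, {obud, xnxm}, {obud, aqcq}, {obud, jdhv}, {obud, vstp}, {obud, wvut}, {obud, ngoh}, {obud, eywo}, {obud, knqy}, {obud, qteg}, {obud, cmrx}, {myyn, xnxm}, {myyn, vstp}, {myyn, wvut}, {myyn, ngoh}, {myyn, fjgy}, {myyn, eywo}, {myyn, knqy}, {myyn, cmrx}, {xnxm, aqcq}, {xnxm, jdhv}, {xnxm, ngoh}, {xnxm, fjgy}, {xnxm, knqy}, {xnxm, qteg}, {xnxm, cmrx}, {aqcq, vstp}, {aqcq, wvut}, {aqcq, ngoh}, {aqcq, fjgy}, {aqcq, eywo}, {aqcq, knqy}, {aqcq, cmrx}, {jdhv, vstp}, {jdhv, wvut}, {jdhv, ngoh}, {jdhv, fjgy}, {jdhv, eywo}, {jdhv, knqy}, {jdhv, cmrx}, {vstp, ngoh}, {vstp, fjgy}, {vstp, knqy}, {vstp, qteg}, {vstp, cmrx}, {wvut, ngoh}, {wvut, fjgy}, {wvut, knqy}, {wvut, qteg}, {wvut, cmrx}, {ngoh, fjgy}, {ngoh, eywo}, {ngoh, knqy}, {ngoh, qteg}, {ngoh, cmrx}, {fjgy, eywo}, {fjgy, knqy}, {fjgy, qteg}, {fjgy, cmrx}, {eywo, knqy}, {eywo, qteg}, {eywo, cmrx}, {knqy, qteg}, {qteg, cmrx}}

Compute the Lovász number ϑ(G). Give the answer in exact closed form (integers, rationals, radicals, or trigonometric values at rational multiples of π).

deg(kzkw) = 24; N(kzkw) = {azmc, cigw, kmhe, etth, gpmw, pdcs, ztqc, lwmz, lhgi, ieol, apbv, jnuq, vwyx, obud, myyn, xnxm, aqcq, jdhv, vstp, wvut, ngoh, fjgy, eywo, qteg}.
N(myyn) = {azmc, cigw, fujf, ofvg, kmhe, etth, gpmw, pdcs, ztqc, unch, qqrj, ieol, apbv, jnuq, vwyx, kzkw, obud, xnxm, vstp, wvut, ngoh, fjgy, eywo, knqy, cmrx}, |N(myyn)| = 25.
Vertex lwmz has 25 neighbors: azmc, cigw, fujf, ofvg, kmhe, etth, gpmw, pdcs, ztqc, unch, qqrj, ieol, apbv, jnuq, vwyx, kzkw, obud, xnxm, vstp, wvut, ngoh, fjgy, eywo, knqy, cmrx.
Vertex azmc has 25 neighbors: fujf, ofvg, kmhe, gpmw, ztqc, unch, lwmz, lhgi, qqrj, ieol, apbv, jnuq, vwyx, kzkw, myyn, xnxm, aqcq, jdhv, vstp, wvut, ngoh, eywo, knqy, qteg, cmrx.
K_{7,6,6,5,5,2} (perfect); ϑ(G) = α(G) = max{7,6,6,5,5,2} = 7.
ϑ(G) ≈ 7.000000000.
Check 7 ≤ 7 ≤ 7: collapsed.

7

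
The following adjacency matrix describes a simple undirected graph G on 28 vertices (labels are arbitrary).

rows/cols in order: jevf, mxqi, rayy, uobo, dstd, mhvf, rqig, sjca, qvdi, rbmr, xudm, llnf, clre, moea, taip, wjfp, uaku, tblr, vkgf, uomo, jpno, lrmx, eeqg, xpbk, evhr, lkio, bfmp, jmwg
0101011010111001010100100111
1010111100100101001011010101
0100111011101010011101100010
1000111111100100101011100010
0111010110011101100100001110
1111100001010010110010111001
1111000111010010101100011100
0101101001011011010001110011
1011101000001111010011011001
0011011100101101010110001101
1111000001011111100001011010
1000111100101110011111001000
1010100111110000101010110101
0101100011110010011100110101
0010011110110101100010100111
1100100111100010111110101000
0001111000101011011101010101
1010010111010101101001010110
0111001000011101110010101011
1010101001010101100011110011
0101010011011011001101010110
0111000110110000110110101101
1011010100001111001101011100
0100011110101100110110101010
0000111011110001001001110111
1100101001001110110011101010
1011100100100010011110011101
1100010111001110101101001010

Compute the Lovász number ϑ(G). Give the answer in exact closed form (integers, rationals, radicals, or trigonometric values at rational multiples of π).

7

N(tblr) = {jevf, rayy, mhvf, sjca, qvdi, rbmr, llnf, moea, wjfp, uaku, vkgf, lrmx, xpbk, lkio, bfmp}, |N(tblr)| = 15.
Vertex jpno has 15 neighbors: mxqi, uobo, mhvf, qvdi, rbmr, llnf, clre, taip, wjfp, vkgf, uomo, lrmx, xpbk, lkio, bfmp.
Vertex jevf has 15 neighbors: mxqi, uobo, mhvf, rqig, qvdi, xudm, llnf, clre, wjfp, tblr, uomo, eeqg, lkio, bfmp, jmwg.
N(dstd) = {mxqi, rayy, uobo, mhvf, sjca, qvdi, llnf, clre, moea, wjfp, uaku, uomo, evhr, lkio, bfmp}, |N(dstd)| = 15.
Regular of degree 15 on 28 vertices: Kneser-type, 2-subsets of [8].
spec(A) ≈ [15.0, 1.0, -5.0] (distinct, 4 d.p.).
λ_max=15, λ_min=-5; ϑ = −28·λ_min/(λ_max−λ_min) = 7.
ϑ(G) ≈ 7.0000000.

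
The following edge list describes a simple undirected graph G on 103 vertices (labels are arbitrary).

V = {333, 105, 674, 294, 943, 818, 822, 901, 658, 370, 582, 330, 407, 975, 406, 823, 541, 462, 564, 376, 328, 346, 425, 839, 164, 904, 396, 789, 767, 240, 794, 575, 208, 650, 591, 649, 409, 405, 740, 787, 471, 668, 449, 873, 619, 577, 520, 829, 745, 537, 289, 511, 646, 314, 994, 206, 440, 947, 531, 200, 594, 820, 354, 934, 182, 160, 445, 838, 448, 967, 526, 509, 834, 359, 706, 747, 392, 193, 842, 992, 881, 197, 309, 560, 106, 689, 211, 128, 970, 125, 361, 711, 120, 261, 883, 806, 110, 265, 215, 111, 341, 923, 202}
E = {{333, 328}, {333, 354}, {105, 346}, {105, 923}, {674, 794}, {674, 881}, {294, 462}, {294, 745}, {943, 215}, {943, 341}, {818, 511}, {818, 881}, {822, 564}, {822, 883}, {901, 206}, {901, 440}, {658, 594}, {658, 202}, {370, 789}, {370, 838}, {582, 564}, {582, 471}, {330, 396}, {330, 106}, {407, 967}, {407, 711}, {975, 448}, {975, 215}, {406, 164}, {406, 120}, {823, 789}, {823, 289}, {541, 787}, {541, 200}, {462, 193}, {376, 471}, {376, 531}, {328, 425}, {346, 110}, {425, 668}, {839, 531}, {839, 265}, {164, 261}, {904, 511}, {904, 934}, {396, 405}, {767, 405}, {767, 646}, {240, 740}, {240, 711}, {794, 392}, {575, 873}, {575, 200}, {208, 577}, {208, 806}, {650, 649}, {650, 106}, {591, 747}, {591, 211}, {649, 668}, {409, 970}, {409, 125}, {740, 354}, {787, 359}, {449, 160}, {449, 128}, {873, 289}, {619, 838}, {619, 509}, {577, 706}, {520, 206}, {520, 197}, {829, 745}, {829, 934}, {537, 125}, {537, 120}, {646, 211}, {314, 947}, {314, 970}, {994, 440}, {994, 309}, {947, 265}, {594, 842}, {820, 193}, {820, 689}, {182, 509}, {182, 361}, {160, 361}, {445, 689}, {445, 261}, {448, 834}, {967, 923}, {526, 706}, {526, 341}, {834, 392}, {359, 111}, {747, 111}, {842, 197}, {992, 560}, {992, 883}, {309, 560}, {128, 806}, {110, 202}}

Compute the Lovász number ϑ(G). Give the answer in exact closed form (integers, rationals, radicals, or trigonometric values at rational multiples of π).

103*cos(pi/103)/(cos(pi/103) + 1)

Vertex 330 has 2 neighbors: 396, 106.
N(215) = {943, 975}, |N(215)| = 2.
deg(520) = 2; N(520) = {206, 197}.
deg(560) = 2; N(560) = {992, 309}.
G on 103 vertices is 2-regular; this is C_{103}, the 103-cycle.
A has 52 distinct eigenvalues ≈ [2.0, 1.9963, 1.9851, 1.9666, 1.9408, 1.9077, 1.8675, 1.8204, 1.7665, 1.7061, 1.6393, 1.5664, 1.4876, 1.4034, 1.3139, 1.2195, 1.1206, 1.0176, 0.9107, 0.8004, 0.6872, 0.5714, 0.4535, 0.3339, 0.2131, 0.0915, -0.0305, -0.1524, -0.2736, -0.3939, -0.5127, -0.6296, -0.7442, -0.856, -0.9646, -1.0696, -1.1706, -1.2673, -1.3593, -1.4462, -1.5277, -1.6036, -1.6735, -1.7371, -1.7943, -1.8448, -1.8885, -1.9251, -1.9546, -1.9768, -1.9916, -1.9991].
Lovász: ϑ = −103(-2*cos(pi/103))/(2+-(-1)*2*cos(pi/103)) = 103*cos(pi/103)/(cos(pi/103) + 1).
ϑ(G) ≈ 51.488020.
51 ≤ 103*cos(pi/103)/(cos(pi/103) + 1) ≤ 52: both strict.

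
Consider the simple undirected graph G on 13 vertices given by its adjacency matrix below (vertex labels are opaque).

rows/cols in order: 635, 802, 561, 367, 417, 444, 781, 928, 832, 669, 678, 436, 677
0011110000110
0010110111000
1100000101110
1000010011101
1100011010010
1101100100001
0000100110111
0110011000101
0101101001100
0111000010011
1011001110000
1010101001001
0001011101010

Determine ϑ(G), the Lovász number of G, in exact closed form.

sqrt(13)

deg(677) = 6; N(677) = {367, 444, 781, 928, 669, 436}.
Vertex 561 has 6 neighbors: 635, 802, 928, 669, 678, 436.
N(781) = {417, 928, 832, 678, 436, 677}, |N(781)| = 6.
N(444) = {635, 802, 367, 417, 928, 677}, |N(444)| = 6.
deg(v) = 6 for all v (|V|=13); Paley(13): SR with (k,λ,μ)=(6,2,3).
Distinct eigenvalues (to 6 d.p.): [6.0, 1.302776, -2.302776].
−13·(-sqrt(13)/2 - 1/2) / ((6)−(-sqrt(13)/2 - 1/2)) = sqrt(13) = ϑ(G).
ϑ(G) ≈ 3.6055513.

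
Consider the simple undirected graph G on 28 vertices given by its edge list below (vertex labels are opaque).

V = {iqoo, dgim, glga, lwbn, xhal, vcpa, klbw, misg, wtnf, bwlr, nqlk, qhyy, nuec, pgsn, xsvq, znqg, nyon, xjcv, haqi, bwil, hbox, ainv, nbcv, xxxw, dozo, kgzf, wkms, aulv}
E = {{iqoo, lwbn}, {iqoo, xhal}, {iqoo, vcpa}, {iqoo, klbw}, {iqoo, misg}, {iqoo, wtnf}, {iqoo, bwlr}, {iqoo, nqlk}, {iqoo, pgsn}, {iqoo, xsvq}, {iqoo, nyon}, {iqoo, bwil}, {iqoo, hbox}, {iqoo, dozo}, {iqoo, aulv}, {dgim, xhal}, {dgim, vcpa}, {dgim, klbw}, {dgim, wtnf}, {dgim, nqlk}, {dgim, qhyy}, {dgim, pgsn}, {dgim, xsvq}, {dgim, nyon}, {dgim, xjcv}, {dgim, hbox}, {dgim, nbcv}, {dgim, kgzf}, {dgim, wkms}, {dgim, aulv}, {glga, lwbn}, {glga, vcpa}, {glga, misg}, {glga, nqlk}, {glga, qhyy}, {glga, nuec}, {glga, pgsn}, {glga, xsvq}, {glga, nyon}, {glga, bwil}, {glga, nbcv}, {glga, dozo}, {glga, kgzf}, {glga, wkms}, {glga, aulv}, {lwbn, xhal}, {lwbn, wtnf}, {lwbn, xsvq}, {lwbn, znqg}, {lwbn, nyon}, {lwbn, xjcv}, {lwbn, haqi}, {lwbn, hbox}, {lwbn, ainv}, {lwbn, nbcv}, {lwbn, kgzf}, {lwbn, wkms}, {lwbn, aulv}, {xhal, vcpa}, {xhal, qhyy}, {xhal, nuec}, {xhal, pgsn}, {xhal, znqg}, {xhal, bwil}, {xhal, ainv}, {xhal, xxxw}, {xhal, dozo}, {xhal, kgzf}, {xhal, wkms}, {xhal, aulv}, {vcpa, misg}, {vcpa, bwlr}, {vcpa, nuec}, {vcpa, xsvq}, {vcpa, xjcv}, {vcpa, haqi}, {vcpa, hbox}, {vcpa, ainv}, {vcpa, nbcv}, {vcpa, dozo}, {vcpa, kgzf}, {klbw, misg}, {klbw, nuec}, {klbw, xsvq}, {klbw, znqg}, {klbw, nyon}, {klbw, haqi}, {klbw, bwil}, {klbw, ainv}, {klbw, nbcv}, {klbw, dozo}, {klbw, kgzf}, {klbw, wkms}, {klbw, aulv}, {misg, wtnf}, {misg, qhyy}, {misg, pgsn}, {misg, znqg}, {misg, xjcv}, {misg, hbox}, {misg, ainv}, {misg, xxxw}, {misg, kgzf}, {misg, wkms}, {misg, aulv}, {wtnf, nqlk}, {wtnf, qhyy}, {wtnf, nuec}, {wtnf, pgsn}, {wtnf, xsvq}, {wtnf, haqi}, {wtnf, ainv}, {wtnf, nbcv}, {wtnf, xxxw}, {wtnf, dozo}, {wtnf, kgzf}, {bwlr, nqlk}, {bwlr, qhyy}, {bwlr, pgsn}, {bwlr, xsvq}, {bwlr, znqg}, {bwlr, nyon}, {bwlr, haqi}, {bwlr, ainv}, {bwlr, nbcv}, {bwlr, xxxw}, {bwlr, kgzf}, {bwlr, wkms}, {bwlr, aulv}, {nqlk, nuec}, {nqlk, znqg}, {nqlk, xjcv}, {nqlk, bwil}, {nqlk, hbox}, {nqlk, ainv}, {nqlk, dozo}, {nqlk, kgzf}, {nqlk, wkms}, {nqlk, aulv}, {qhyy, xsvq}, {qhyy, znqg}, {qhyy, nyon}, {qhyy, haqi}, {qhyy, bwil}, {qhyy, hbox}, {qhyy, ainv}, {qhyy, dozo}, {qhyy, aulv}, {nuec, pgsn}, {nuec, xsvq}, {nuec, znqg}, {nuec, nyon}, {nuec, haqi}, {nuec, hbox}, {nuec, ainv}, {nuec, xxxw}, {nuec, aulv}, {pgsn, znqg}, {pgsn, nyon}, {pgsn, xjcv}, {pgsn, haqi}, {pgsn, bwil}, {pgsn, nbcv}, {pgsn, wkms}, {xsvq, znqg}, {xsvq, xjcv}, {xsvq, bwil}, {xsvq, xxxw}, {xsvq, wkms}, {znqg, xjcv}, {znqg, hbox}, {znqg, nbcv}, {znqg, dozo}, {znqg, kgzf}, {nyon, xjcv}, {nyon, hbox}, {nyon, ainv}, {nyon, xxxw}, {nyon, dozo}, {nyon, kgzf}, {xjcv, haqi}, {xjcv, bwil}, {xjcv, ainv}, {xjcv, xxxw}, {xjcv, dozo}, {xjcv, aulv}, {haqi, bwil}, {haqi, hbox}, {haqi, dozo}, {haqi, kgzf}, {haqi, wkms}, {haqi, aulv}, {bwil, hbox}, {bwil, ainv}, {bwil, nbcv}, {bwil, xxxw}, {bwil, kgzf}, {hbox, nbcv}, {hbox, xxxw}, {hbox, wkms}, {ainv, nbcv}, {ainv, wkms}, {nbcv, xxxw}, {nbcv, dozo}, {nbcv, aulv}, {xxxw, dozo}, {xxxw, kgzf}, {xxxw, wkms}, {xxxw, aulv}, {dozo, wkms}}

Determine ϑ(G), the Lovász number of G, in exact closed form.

7

deg(pgsn) = 15; N(pgsn) = {iqoo, dgim, glga, xhal, misg, wtnf, bwlr, nuec, znqg, nyon, xjcv, haqi, bwil, nbcv, wkms}.
N(nbcv) = {dgim, glga, lwbn, vcpa, klbw, wtnf, bwlr, pgsn, znqg, bwil, hbox, ainv, xxxw, dozo, aulv}, |N(nbcv)| = 15.
Vertex bwil has 15 neighbors: iqoo, glga, xhal, klbw, nqlk, qhyy, pgsn, xsvq, xjcv, haqi, hbox, ainv, nbcv, xxxw, kgzf.
N(hbox) = {iqoo, dgim, lwbn, vcpa, misg, nqlk, qhyy, nuec, znqg, nyon, haqi, bwil, nbcv, xxxw, wkms}, |N(hbox)| = 15.
deg(v) = 15 for all v (|V|=28); Kneser K(8,2) on C(8,2)=28 vertices.
A has 3 distinct eigenvalues ≈ [15.0, 1.0, -5.0].
Lovász (edge-transitive): ϑ = −28·(-5)/((15)−(-5)) = 7.
Numerically 7.000000000.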